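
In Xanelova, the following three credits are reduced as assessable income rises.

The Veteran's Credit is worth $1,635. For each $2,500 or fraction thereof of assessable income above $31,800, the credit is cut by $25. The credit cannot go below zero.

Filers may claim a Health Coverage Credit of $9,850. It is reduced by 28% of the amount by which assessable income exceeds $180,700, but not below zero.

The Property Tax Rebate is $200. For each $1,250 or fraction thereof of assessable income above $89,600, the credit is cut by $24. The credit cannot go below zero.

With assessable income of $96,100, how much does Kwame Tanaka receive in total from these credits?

$10,891

Veteran's Credit: income exceeds $31,800 by $64,300, which is 26 full-or-partial $2,500 increments; reduction = 26 × $25 = $650, leaving $985.
Health Coverage Credit: $96,100 is at or below the $180,700 threshold, so the full $9,850 applies.
Property Tax Rebate: income exceeds $89,600 by $6,500, which is 6 full-or-partial $1,250 increments; reduction = 6 × $24 = $144, leaving $56.
Total: $985 + $9,850 + $56 = $10,891.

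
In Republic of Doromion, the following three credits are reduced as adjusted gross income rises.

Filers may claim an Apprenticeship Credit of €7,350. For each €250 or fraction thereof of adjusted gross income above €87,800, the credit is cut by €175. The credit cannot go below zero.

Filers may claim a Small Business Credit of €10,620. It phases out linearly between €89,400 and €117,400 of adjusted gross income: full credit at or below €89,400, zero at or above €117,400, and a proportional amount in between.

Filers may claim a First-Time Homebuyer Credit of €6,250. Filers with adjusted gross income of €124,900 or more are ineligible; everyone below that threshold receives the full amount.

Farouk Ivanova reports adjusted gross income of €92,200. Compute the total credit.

€20,008

Apprenticeship Credit: income exceeds €87,800 by €4,400, which is 18 full-or-partial €250 increments; reduction = 18 × €175 = €3,150, leaving €4,200.
Small Business Credit: €92,200 is €2,800 into a €28,000 phase-out range, leaving 25,200/28,000 of the credit: €10,620 × 25,200/28,000 = €9,558.
First-Time Homebuyer Credit: €92,200 is below the €124,900 cutoff, so the full €6,250 applies.
Total: €4,200 + €9,558 + €6,250 = €20,008.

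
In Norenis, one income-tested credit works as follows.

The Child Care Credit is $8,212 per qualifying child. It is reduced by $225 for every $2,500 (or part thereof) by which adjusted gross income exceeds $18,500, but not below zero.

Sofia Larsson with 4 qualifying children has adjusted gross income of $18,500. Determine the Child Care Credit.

$32,848

Child Care Credit: base = 4 × $8,212 = $32,848. $18,500 is at or below the $18,500 threshold, so the full $32,848 applies.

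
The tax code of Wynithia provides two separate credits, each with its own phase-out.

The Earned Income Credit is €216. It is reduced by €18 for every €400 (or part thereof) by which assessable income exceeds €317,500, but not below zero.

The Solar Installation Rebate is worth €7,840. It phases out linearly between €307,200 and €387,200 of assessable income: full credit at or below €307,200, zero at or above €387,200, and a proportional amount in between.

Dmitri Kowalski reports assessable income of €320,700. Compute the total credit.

Earned Income Credit: income exceeds €317,500 by €3,200, which is 8 full-or-partial €400 increments; reduction = 8 × €18 = €144, leaving €72.
Solar Installation Rebate: €320,700 is €13,500 into a €80,000 phase-out range, leaving 66,500/80,000 of the credit: €7,840 × 66,500/80,000 = €6,517.
Total: €72 + €6,517 = €6,589.

€6,589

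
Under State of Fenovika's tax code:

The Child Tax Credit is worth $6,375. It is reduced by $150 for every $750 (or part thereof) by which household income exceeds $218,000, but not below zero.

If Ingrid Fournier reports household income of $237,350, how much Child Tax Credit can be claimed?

$2,475

Child Tax Credit: income exceeds $218,000 by $19,350, which is 26 full-or-partial $750 increments; reduction = 26 × $150 = $3,900, leaving $2,475.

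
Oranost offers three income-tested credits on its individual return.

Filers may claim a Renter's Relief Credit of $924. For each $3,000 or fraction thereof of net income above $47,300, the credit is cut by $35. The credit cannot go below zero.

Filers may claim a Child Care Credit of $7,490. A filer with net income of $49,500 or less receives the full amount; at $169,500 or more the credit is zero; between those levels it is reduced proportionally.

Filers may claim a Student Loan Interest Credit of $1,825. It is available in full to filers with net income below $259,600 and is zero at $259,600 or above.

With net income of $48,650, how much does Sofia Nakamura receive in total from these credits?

$10,204

Renter's Relief Credit: income exceeds $47,300 by $1,350, which is 1 full-or-partial $3,000 increment; reduction = 1 × $35 = $35, leaving $889.
Child Care Credit: $48,650 is at or below the $49,500 threshold, so the full $7,490 applies.
Student Loan Interest Credit: $48,650 is below the $259,600 cutoff, so the full $1,825 applies.
Total: $889 + $7,490 + $1,825 = $10,204.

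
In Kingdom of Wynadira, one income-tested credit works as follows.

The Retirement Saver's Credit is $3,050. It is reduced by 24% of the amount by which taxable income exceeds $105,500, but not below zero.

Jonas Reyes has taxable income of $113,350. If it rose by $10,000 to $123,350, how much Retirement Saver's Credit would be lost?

$1,166

At $113,350 — 24% of the $7,850 excess over $105,500 is $1,884; credit = $3,050 − $1,884 = $1,166.
At $123,350 — 24% of the $17,850 excess over $105,500 is $4,284 ≥ base, so the credit is $0.
Lost: $1,166 − $0 = $1,166.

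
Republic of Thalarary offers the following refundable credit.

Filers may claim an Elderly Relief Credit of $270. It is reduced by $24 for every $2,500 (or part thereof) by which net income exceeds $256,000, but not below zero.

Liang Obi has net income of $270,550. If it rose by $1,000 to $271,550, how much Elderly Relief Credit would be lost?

At $270,550 — income exceeds $256,000 by $14,550, which is 6 full-or-partial $2,500 increments; reduction = 6 × $24 = $144, leaving $126.
At $271,550 — income exceeds $256,000 by $15,550, which is 7 full-or-partial $2,500 increments; reduction = 7 × $24 = $168, leaving $102.
Lost: $126 − $102 = $24.

$24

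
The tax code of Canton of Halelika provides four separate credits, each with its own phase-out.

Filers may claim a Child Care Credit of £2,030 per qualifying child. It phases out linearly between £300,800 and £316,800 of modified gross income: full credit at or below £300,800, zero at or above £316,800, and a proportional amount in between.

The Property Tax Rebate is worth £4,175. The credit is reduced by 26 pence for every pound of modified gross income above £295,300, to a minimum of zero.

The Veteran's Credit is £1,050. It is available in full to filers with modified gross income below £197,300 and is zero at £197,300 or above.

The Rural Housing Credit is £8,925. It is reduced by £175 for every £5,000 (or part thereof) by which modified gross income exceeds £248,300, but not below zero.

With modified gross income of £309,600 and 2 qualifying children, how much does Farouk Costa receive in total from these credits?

Child Care Credit: base = 2 × £2,030 = £4,060. £309,600 is £8,800 into a £16,000 phase-out range, leaving 7,200/16,000 of the credit: £4,060 × 7,200/16,000 = £1,827.
Property Tax Rebate: 26% of the £14,300 excess over £295,300 is £3,718; credit = £4,175 − £3,718 = £457.
Veteran's Credit: £309,600 meets or exceeds the £197,300 cutoff, so the credit is £0.
Rural Housing Credit: income exceeds £248,300 by £61,300, which is 13 full-or-partial £5,000 increments; reduction = 13 × £175 = £2,275, leaving £6,650.
Total: £1,827 + £457 + £0 + £6,650 = £8,934.

£8,934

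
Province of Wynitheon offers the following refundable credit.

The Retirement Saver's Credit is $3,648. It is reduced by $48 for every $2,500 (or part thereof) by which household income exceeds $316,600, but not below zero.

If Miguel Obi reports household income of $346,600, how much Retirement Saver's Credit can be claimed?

$3,072

Retirement Saver's Credit: income exceeds $316,600 by $30,000, which is 12 full-or-partial $2,500 increments; reduction = 12 × $48 = $576, leaving $3,072.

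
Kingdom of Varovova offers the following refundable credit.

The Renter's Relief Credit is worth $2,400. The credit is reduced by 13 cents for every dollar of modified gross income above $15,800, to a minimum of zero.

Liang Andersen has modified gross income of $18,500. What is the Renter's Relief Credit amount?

Renter's Relief Credit: 13% of the $2,700 excess over $15,800 is $351; credit = $2,400 − $351 = $2,049.

$2,049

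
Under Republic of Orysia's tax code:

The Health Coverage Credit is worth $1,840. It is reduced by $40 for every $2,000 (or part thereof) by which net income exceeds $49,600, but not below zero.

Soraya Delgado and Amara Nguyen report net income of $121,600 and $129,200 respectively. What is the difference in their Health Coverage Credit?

Soraya ($121,600): Health Coverage Credit: income exceeds $49,600 by $72,000, which is 36 full-or-partial $2,000 increments; reduction = 36 × $40 = $1,440, leaving $400.
Amara ($129,200): Health Coverage Credit: income exceeds $49,600 by $79,600, which is 40 full-or-partial $2,000 increments; reduction = 40 × $40 = $1,600, leaving $240.
Difference: |$400 − $240| = $160.

$160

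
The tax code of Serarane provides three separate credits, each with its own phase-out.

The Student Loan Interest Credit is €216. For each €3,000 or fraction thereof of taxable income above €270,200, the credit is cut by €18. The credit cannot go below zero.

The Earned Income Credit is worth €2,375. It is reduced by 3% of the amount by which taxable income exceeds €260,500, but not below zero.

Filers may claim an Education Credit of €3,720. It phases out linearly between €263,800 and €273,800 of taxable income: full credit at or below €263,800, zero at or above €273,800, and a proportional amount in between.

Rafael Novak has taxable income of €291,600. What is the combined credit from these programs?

€1,514

Student Loan Interest Credit: income exceeds €270,200 by €21,400, which is 8 full-or-partial €3,000 increments; reduction = 8 × €18 = €144, leaving €72.
Earned Income Credit: 3% of the €31,100 excess over €260,500 is €933; credit = €2,375 − €933 = €1,442.
Education Credit: €291,600 is at or above €273,800, so the credit is €0.
Total: €72 + €1,442 + €0 = €1,514.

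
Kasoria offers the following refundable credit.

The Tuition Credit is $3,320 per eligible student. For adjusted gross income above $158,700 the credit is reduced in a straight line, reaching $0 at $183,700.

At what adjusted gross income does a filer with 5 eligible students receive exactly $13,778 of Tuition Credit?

$162,950

Full credit = 5 × $3,320 = $16,600.
$13,778 is 13,778/16,600 of the full $16,600, so 2,822/16,600 of the $25,000 range has been used: income = $158,700 + $25,000 × 2,822/16,600 = $162,950.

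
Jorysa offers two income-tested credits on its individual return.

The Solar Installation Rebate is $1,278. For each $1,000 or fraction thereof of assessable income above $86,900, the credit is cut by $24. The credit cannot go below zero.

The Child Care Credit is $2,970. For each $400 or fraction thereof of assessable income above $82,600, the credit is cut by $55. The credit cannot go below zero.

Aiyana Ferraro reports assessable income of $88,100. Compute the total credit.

Solar Installation Rebate: income exceeds $86,900 by $1,200, which is 2 full-or-partial $1,000 increments; reduction = 2 × $24 = $48, leaving $1,230.
Child Care Credit: income exceeds $82,600 by $5,500, which is 14 full-or-partial $400 increments; reduction = 14 × $55 = $770, leaving $2,200.
Total: $1,230 + $2,200 = $3,430.

$3,430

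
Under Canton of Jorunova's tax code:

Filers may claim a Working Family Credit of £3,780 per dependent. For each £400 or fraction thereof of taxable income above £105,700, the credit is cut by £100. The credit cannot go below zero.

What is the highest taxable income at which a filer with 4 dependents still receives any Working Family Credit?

Full credit = 4 × £3,780 = £15,120.
After 151 increments the reduction is 151 × £100 = £15,100, leaving £20; one more increment wipes it out. Increment 151 ends at excess 151 × £400 = £60,400, so the highest qualifying income is £105,700 + £60,400 = £166,100.

£166,100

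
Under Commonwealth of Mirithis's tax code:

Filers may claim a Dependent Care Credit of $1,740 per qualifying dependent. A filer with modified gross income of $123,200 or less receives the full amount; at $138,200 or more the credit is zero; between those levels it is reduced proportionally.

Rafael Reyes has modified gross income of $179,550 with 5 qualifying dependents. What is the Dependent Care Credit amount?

Dependent Care Credit: base = 5 × $1,740 = $8,700. $179,550 is at or above $138,200, so the credit is $0.

$0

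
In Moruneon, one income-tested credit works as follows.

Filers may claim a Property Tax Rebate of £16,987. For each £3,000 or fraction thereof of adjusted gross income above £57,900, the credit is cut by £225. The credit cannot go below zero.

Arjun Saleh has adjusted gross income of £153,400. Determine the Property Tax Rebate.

Property Tax Rebate: income exceeds £57,900 by £95,500, which is 32 full-or-partial £3,000 increments; reduction = 32 × £225 = £7,200, leaving £9,787.

£9,787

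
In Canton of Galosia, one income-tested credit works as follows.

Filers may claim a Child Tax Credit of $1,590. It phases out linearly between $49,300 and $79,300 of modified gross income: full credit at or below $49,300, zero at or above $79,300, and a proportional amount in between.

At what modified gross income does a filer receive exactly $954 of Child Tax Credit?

$954 is 954/1,590 of the full $1,590, so 636/1,590 of the $30,000 range has been used: income = $49,300 + $30,000 × 636/1,590 = $61,300.

$61,300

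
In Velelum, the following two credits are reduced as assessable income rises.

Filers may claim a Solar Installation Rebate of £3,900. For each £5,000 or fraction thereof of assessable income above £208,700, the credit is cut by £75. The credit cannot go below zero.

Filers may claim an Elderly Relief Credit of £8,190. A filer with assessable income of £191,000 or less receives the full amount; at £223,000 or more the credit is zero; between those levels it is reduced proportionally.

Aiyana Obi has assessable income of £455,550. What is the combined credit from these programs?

£150

Solar Installation Rebate: income exceeds £208,700 by £246,850, which is 50 full-or-partial £5,000 increments; reduction = 50 × £75 = £3,750, leaving £150.
Elderly Relief Credit: £455,550 is at or above £223,000, so the credit is £0.
Total: £150 + £0 = £150.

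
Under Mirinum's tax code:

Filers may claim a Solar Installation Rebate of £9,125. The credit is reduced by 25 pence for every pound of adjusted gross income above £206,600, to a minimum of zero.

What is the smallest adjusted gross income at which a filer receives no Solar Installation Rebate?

The credit falls by 25% of each pound above £206,600, so it reaches zero when the excess is £9,125 / 25% = £36,500: income = £206,600 + £36,500 = £243,100.

£243,100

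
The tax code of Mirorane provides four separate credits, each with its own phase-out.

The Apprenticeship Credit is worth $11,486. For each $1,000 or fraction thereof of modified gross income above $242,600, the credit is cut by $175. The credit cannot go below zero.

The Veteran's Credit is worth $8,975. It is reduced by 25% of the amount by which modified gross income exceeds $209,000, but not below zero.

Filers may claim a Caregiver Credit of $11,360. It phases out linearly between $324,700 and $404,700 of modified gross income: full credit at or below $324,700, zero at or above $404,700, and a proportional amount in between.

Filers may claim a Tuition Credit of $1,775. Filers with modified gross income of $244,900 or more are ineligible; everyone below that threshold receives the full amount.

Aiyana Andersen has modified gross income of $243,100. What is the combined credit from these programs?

$24,896

Apprenticeship Credit: income exceeds $242,600 by $500, which is 1 full-or-partial $1,000 increment; reduction = 1 × $175 = $175, leaving $11,311.
Veteran's Credit: 25% of the $34,100 excess over $209,000 is $8,525; credit = $8,975 − $8,525 = $450.
Caregiver Credit: $243,100 is at or below the $324,700 threshold, so the full $11,360 applies.
Tuition Credit: $243,100 is below the $244,900 cutoff, so the full $1,775 applies.
Total: $11,311 + $450 + $11,360 + $1,775 = $24,896.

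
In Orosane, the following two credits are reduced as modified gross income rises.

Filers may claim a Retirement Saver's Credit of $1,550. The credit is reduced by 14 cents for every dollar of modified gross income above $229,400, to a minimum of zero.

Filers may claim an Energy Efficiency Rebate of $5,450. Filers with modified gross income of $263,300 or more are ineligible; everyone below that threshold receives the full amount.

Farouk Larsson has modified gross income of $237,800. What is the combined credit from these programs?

Retirement Saver's Credit: 14% of the $8,400 excess over $229,400 is $1,176; credit = $1,550 − $1,176 = $374.
Energy Efficiency Rebate: $237,800 is below the $263,300 cutoff, so the full $5,450 applies.
Total: $374 + $5,450 = $5,824.

$5,824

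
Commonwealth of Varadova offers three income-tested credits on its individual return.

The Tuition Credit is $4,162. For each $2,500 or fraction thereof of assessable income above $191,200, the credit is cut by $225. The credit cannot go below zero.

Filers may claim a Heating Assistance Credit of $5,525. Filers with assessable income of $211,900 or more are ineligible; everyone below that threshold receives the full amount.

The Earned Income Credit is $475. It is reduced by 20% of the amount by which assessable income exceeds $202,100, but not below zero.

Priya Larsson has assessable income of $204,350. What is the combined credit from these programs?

$8,362

Tuition Credit: income exceeds $191,200 by $13,150, which is 6 full-or-partial $2,500 increments; reduction = 6 × $225 = $1,350, leaving $2,812.
Heating Assistance Credit: $204,350 is below the $211,900 cutoff, so the full $5,525 applies.
Earned Income Credit: 20% of the $2,250 excess over $202,100 is $450; credit = $475 − $450 = $25.
Total: $2,812 + $5,525 + $25 = $8,362.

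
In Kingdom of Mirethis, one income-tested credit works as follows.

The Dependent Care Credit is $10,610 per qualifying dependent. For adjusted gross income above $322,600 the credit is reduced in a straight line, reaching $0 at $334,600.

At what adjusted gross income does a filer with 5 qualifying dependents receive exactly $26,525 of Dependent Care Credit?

$328,600

Full credit = 5 × $10,610 = $53,050.
$26,525 is 26,525/53,050 of the full $53,050, so 26,525/53,050 of the $12,000 range has been used: income = $322,600 + $12,000 × 26,525/53,050 = $328,600.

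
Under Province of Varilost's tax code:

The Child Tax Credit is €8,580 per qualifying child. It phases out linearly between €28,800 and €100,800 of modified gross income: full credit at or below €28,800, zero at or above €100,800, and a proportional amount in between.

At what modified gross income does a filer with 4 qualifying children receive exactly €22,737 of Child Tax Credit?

€53,100

Full credit = 4 × €8,580 = €34,320.
€22,737 is 22,737/34,320 of the full €34,320, so 11,583/34,320 of the €72,000 range has been used: income = €28,800 + €72,000 × 11,583/34,320 = €53,100.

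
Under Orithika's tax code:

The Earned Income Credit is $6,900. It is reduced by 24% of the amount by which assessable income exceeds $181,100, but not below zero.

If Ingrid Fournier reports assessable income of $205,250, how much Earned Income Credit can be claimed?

$1,104

Earned Income Credit: 24% of the $24,150 excess over $181,100 is $5,796; credit = $6,900 − $5,796 = $1,104.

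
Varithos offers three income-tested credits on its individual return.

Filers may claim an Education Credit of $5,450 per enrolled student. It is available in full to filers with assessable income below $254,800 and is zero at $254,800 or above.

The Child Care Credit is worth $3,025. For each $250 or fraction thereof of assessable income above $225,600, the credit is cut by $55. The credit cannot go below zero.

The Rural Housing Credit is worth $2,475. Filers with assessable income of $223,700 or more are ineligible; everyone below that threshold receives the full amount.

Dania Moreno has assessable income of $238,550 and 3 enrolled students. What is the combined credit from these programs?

Education Credit: base = 3 × $5,450 = $16,350. $238,550 is below the $254,800 cutoff, so the full $16,350 applies.
Child Care Credit: income exceeds $225,600 by $12,950, which is 52 full-or-partial $250 increments; reduction = 52 × $55 = $2,860, leaving $165.
Rural Housing Credit: $238,550 meets or exceeds the $223,700 cutoff, so the credit is $0.
Total: $16,350 + $165 + $0 = $16,515.

$16,515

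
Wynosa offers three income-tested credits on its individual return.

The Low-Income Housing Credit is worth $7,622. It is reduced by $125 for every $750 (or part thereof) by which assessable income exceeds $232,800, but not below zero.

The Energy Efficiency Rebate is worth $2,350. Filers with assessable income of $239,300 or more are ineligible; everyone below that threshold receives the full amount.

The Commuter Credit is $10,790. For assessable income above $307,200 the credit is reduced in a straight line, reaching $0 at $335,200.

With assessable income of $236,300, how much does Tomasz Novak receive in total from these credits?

$20,137

Low-Income Housing Credit: income exceeds $232,800 by $3,500, which is 5 full-or-partial $750 increments; reduction = 5 × $125 = $625, leaving $6,997.
Energy Efficiency Rebate: $236,300 is below the $239,300 cutoff, so the full $2,350 applies.
Commuter Credit: $236,300 is at or below the $307,200 threshold, so the full $10,790 applies.
Total: $6,997 + $2,350 + $10,790 = $20,137.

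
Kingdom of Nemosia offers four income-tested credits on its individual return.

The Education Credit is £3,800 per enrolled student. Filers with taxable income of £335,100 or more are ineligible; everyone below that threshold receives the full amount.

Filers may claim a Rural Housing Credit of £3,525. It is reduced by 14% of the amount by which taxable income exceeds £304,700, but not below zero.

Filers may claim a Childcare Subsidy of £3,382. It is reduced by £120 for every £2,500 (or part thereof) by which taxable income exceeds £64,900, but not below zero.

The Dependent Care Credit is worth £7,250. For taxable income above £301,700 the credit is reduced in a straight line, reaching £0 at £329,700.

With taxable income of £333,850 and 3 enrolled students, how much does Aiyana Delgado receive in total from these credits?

Education Credit: base = 3 × £3,800 = £11,400. £333,850 is below the £335,100 cutoff, so the full £11,400 applies.
Rural Housing Credit: 14% of the £29,150 excess over £304,700 is £4,081 ≥ base, so the credit is £0.
Childcare Subsidy: income exceeds £64,900 by £268,950 → 108 increments × £120 = £12,960 ≥ base, so the credit is £0.
Dependent Care Credit: £333,850 is at or above £329,700, so the credit is £0.
Total: £11,400 + £0 + £0 + £0 = £11,400.

£11,400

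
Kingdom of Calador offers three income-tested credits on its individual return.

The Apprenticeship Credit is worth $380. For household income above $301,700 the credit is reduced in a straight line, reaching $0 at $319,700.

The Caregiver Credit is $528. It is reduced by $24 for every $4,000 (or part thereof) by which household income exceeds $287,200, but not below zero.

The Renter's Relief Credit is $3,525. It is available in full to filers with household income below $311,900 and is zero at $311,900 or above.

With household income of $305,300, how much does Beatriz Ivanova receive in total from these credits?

$4,237

Apprenticeship Credit: $305,300 is $3,600 into a $18,000 phase-out range, leaving 14,400/18,000 of the credit: $380 × 14,400/18,000 = $304.
Caregiver Credit: income exceeds $287,200 by $18,100, which is 5 full-or-partial $4,000 increments; reduction = 5 × $24 = $120, leaving $408.
Renter's Relief Credit: $305,300 is below the $311,900 cutoff, so the full $3,525 applies.
Total: $304 + $408 + $3,525 = $4,237.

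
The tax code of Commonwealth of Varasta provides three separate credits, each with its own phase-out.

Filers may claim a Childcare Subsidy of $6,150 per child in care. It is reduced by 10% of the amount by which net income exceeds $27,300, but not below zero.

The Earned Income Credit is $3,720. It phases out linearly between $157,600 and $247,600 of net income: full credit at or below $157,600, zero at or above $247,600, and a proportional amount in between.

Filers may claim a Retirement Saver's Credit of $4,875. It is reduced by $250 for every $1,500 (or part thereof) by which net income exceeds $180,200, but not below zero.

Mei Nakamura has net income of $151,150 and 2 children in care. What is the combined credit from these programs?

$8,595

Childcare Subsidy: base = 2 × $6,150 = $12,300. 10% of the $123,850 excess over $27,300 is $12,385 ≥ base, so the credit is $0.
Earned Income Credit: $151,150 is at or below the $157,600 threshold, so the full $3,720 applies.
Retirement Saver's Credit: $151,150 is at or below the $180,200 threshold, so the full $4,875 applies.
Total: $0 + $3,720 + $4,875 = $8,595.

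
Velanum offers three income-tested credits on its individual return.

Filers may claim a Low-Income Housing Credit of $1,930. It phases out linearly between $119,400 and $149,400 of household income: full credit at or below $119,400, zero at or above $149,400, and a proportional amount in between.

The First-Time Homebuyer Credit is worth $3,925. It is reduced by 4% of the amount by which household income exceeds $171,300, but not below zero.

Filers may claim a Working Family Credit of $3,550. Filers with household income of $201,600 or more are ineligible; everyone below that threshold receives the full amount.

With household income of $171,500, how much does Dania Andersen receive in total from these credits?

Low-Income Housing Credit: $171,500 is at or above $149,400, so the credit is $0.
First-Time Homebuyer Credit: 4% of the $200 excess over $171,300 is $8; credit = $3,925 − $8 = $3,917.
Working Family Credit: $171,500 is below the $201,600 cutoff, so the full $3,550 applies.
Total: $0 + $3,917 + $3,550 = $7,467.

$7,467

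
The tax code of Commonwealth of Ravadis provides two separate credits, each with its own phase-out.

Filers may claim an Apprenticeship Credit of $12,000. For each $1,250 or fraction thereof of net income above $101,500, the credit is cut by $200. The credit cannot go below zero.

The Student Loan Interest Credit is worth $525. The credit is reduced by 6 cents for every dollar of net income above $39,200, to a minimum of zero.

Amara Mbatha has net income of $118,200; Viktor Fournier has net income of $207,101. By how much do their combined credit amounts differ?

Amara ($118,200): Apprenticeship Credit: income exceeds $101,500 by $16,700, which is 14 full-or-partial $1,250 increments; reduction = 14 × $200 = $2,800, leaving $9,200. Student Loan Interest Credit: 6% of the $79,000 excess over $39,200 is $4,740 ≥ base, so the credit is $0. total $9,200 + $0 = $9,200
Viktor ($207,101): Apprenticeship Credit: income exceeds $101,500 by $105,601 → 85 increments × $200 = $17,000 ≥ base, so the credit is $0. Student Loan Interest Credit: 6% of the $167,901 excess over $39,200 is $10,074.06 ≥ base, so the credit is $0. total $0 + $0 = $0
Difference: |$9,200 − $0| = $9,200.

$9,200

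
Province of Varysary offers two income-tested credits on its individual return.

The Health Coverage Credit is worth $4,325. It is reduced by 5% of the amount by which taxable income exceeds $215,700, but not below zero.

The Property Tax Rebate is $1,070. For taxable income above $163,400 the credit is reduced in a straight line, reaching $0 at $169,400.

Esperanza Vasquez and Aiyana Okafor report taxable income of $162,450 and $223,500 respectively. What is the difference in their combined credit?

$1,460

Esperanza ($162,450): Health Coverage Credit: $162,450 is at or below the $215,700 threshold, so the full $4,325 applies. Property Tax Rebate: $162,450 is at or below the $163,400 threshold, so the full $1,070 applies. total $4,325 + $1,070 = $5,395
Aiyana ($223,500): Health Coverage Credit: 5% of the $7,800 excess over $215,700 is $390; credit = $4,325 − $390 = $3,935. Property Tax Rebate: $223,500 is at or above $169,400, so the credit is $0. total $3,935 + $0 = $3,935
Difference: |$5,395 − $3,935| = $1,460.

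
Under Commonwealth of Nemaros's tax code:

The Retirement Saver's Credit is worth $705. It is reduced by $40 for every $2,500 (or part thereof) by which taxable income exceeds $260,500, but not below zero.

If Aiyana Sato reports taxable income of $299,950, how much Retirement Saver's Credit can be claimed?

$65

Retirement Saver's Credit: income exceeds $260,500 by $39,450, which is 16 full-or-partial $2,500 increments; reduction = 16 × $40 = $640, leaving $65.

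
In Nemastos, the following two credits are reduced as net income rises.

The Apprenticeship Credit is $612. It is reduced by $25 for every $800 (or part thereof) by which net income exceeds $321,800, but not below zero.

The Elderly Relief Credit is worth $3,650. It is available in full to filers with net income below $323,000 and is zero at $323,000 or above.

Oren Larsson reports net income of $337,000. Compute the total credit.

$137

Apprenticeship Credit: income exceeds $321,800 by $15,200, which is 19 full-or-partial $800 increments; reduction = 19 × $25 = $475, leaving $137.
Elderly Relief Credit: $337,000 meets or exceeds the $323,000 cutoff, so the credit is $0.
Total: $137 + $0 = $137.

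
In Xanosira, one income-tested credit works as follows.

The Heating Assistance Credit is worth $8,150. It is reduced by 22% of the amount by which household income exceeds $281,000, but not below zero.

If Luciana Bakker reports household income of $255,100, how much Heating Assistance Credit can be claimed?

Heating Assistance Credit: $255,100 is at or below the $281,000 threshold, so the full $8,150 applies.

$8,150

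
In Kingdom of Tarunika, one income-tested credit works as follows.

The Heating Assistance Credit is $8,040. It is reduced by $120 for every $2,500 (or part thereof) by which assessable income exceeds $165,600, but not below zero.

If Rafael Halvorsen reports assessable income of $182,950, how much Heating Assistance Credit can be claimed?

$7,200

Heating Assistance Credit: income exceeds $165,600 by $17,350, which is 7 full-or-partial $2,500 increments; reduction = 7 × $120 = $840, leaving $7,200.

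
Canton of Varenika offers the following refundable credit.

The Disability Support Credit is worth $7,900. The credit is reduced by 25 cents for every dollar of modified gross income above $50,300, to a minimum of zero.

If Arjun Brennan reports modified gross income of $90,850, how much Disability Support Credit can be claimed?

$0

Disability Support Credit: 25% of the $40,550 excess over $50,300 is $10,137.50 ≥ base, so the credit is $0.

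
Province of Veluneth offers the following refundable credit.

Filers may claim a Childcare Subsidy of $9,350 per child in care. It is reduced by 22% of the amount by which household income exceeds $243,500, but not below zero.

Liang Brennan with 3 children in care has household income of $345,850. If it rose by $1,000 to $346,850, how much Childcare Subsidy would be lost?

$220

At $345,850 — base = 3 × $9,350 = $28,050. 22% of the $102,350 excess over $243,500 is $22,517; credit = $28,050 − $22,517 = $5,533.
At $346,850 — base = 3 × $9,350 = $28,050. 22% of the $103,350 excess over $243,500 is $22,737; credit = $28,050 − $22,737 = $5,313.
Lost: $5,533 − $5,313 = $220.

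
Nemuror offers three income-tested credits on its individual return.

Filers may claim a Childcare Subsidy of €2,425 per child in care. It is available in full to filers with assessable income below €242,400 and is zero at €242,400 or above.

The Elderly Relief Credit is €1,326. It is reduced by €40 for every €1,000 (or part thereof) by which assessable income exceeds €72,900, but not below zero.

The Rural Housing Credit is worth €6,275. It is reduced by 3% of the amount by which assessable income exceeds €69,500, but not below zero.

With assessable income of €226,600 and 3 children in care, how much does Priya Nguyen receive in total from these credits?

Childcare Subsidy: base = 3 × €2,425 = €7,275. €226,600 is below the €242,400 cutoff, so the full €7,275 applies.
Elderly Relief Credit: income exceeds €72,900 by €153,700 → 154 increments × €40 = €6,160 ≥ base, so the credit is €0.
Rural Housing Credit: 3% of the €157,100 excess over €69,500 is €4,713; credit = €6,275 − €4,713 = €1,562.
Total: €7,275 + €0 + €1,562 = €8,837.

€8,837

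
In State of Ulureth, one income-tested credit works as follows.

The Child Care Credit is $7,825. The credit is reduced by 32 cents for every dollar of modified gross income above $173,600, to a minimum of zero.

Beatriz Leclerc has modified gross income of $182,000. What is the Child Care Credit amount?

Child Care Credit: 32% of the $8,400 excess over $173,600 is $2,688; credit = $7,825 − $2,688 = $5,137.

$5,137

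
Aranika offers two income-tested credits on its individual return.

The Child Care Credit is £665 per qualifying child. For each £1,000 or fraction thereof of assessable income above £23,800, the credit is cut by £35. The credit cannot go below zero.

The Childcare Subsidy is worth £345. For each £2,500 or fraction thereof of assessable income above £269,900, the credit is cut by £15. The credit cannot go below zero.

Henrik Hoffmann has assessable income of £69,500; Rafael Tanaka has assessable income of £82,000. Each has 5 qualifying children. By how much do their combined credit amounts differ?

£455

Henrik (£69,500): Child Care Credit: base = 5 × £665 = £3,325. income exceeds £23,800 by £45,700, which is 46 full-or-partial £1,000 increments; reduction = 46 × £35 = £1,610, leaving £1,715. Childcare Subsidy: £69,500 is at or below the £269,900 threshold, so the full £345 applies. total £1,715 + £345 = £2,060
Rafael (£82,000): Child Care Credit: base = 5 × £665 = £3,325. income exceeds £23,800 by £58,200, which is 59 full-or-partial £1,000 increments; reduction = 59 × £35 = £2,065, leaving £1,260. Childcare Subsidy: £82,000 is at or below the £269,900 threshold, so the full £345 applies. total £1,260 + £345 = £1,605
Difference: |£2,060 − £1,605| = £455.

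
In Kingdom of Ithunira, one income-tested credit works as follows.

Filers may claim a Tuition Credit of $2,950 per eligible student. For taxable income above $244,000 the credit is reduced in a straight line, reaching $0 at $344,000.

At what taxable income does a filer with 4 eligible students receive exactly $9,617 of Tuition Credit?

$262,500

Full credit = 4 × $2,950 = $11,800.
$9,617 is 9,617/11,800 of the full $11,800, so 2,183/11,800 of the $100,000 range has been used: income = $244,000 + $100,000 × 2,183/11,800 = $262,500.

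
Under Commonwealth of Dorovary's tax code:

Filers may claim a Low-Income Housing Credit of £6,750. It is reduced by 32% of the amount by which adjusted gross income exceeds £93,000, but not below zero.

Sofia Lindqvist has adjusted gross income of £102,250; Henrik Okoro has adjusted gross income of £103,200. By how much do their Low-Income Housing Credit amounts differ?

£304

Sofia (£102,250): Low-Income Housing Credit: 32% of the £9,250 excess over £93,000 is £2,960; credit = £6,750 − £2,960 = £3,790.
Henrik (£103,200): Low-Income Housing Credit: 32% of the £10,200 excess over £93,000 is £3,264; credit = £6,750 − £3,264 = £3,486.
Difference: |£3,790 − £3,486| = £304.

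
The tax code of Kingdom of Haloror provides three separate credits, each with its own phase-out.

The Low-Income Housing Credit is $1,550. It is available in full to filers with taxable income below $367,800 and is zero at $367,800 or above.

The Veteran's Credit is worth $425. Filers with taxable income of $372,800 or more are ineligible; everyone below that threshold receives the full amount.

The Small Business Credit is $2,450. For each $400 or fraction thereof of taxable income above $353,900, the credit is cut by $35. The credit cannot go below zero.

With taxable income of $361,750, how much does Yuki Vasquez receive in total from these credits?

$3,725

Low-Income Housing Credit: $361,750 is below the $367,800 cutoff, so the full $1,550 applies.
Veteran's Credit: $361,750 is below the $372,800 cutoff, so the full $425 applies.
Small Business Credit: income exceeds $353,900 by $7,850, which is 20 full-or-partial $400 increments; reduction = 20 × $35 = $700, leaving $1,750.
Total: $1,550 + $425 + $1,750 = $3,725.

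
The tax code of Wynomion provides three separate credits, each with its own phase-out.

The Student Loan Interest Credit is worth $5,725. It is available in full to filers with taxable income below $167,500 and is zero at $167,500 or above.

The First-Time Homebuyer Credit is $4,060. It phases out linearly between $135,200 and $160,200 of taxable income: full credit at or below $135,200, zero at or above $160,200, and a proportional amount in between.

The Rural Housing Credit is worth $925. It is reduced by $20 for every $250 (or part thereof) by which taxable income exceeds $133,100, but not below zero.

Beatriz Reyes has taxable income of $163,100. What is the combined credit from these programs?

$5,725

Student Loan Interest Credit: $163,100 is below the $167,500 cutoff, so the full $5,725 applies.
First-Time Homebuyer Credit: $163,100 is at or above $160,200, so the credit is $0.
Rural Housing Credit: income exceeds $133,100 by $30,000 → 120 increments × $20 = $2,400 ≥ base, so the credit is $0.
Total: $5,725 + $0 + $0 = $5,725.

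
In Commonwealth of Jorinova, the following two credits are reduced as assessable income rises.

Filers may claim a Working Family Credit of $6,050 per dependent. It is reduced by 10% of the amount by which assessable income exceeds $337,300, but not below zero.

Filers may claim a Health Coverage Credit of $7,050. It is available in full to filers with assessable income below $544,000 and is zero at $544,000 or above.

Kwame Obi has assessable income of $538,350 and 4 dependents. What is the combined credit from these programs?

Working Family Credit: base = 4 × $6,050 = $24,200. 10% of the $201,050 excess over $337,300 is $20,105; credit = $24,200 − $20,105 = $4,095.
Health Coverage Credit: $538,350 is below the $544,000 cutoff, so the full $7,050 applies.
Total: $4,095 + $7,050 = $11,145.

$11,145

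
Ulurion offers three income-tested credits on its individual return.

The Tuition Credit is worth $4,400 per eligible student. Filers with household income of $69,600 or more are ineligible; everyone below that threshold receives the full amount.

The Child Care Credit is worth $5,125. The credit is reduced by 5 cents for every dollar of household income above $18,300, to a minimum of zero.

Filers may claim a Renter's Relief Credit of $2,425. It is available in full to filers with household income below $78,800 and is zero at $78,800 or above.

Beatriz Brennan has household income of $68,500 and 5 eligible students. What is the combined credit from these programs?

Tuition Credit: base = 5 × $4,400 = $22,000. $68,500 is below the $69,600 cutoff, so the full $22,000 applies.
Child Care Credit: 5% of the $50,200 excess over $18,300 is $2,510; credit = $5,125 − $2,510 = $2,615.
Renter's Relief Credit: $68,500 is below the $78,800 cutoff, so the full $2,425 applies.
Total: $22,000 + $2,615 + $2,425 = $27,040.

$27,040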